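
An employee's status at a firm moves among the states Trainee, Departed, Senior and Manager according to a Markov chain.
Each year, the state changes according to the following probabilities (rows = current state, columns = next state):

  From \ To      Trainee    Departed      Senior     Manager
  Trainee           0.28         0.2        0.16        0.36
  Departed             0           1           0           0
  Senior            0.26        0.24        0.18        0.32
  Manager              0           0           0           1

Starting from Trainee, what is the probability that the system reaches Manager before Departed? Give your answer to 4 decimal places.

Let h(s) be the probability of absorption at Manager starting from transient state s. Then h(Manager) = 1 and h(Departed) = 0. By first-step analysis:
h(Trainee) = 0.28·h(Trainee) + 0.2·0 + 0.16·h(Senior) + 0.36·1
h(Senior) = 0.26·h(Trainee) + 0.24·0 + 0.18·h(Senior) + 0.32·1
Solving: h(Trainee) = 0.6312, h(Senior) = 0.5904.
Starting from Trainee, the probability is 0.6312.

0.6312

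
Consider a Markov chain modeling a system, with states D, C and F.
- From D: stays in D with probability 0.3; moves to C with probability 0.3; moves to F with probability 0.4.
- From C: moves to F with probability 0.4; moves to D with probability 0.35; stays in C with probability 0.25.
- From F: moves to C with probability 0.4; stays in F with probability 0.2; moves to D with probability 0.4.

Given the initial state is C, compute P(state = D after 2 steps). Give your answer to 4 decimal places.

0.3525

Sum over the intermediate state after 1 step:
P = P(C→D)·P(D→D) + P(C→C)·P(C→D) + P(C→F)·P(F→D)
  = 0.35×0.3 + 0.25×0.35 + 0.4×0.4
  = 0.1050 + 0.0875 + 0.1600 = 0.3525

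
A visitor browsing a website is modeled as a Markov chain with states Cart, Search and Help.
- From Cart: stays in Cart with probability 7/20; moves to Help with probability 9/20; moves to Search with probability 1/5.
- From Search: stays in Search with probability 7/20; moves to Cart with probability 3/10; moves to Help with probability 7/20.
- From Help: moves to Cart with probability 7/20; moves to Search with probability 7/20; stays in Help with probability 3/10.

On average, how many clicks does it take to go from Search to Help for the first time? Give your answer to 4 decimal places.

2.6207

Let t(s) be the expected number of clicks to first reach Help from state s, with t(Help) = 0. Conditioning on the first click:
t(Cart) = 1 + 0.35·t(Cart) + 0.2·t(Search)
t(Search) = 1 + 0.3·t(Cart) + 0.35·t(Search)
Solving: t(Cart) = 2.3448, t(Search) = 2.6207.
Expected clicks from Search to Help: 2.6207.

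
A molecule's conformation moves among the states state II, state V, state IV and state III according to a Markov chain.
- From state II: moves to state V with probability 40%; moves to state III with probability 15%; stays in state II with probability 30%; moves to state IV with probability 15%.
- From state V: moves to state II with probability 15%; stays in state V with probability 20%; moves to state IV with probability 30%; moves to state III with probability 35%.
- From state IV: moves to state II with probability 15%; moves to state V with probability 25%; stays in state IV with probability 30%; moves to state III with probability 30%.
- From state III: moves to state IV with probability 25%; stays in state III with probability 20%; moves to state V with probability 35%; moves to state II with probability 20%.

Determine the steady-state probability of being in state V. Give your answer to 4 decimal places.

0.2902

Let the stationary distribution be π with π = πP and π_1 + π_2 + π_3 + π_4 = 1.
π_1 = 0.3·π_1 + 0.15·π_2 + 0.15·π_3 + 0.2·π_4
π_2 = 0.4·π_1 + 0.2·π_2 + 0.25·π_3 + 0.35·π_4
π_3 = 0.15·π_1 + 0.3·π_2 + 0.3·π_3 + 0.25·π_4
Solving with the normalization constraint gives π = (0.1918, 0.2902, 0.2582, 0.2598).
So the stationary probability of state V is 0.2902.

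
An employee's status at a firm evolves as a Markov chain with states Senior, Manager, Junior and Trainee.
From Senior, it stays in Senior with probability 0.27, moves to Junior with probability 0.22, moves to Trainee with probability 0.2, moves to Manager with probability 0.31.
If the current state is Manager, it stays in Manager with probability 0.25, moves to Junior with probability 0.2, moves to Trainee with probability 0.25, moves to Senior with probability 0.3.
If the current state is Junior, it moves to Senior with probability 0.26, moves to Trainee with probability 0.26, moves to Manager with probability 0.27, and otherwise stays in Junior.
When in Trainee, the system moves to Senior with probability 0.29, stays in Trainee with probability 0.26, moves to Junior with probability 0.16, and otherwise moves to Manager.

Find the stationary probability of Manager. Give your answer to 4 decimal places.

Let the stationary distribution be π with π = πP and π_1 + π_2 + π_3 + π_4 = 1.
π_1 = 0.27·π_1 + 0.3·π_2 + 0.26·π_3 + 0.29·π_4
π_2 = 0.31·π_1 + 0.25·π_2 + 0.27·π_3 + 0.29·π_4
π_3 = 0.22·π_1 + 0.2·π_2 + 0.21·π_3 + 0.16·π_4
Solving with the normalization constraint gives π = (0.2812, 0.2804, 0.1980, 0.2403).
So the stationary probability of Manager is 0.2804.

0.2804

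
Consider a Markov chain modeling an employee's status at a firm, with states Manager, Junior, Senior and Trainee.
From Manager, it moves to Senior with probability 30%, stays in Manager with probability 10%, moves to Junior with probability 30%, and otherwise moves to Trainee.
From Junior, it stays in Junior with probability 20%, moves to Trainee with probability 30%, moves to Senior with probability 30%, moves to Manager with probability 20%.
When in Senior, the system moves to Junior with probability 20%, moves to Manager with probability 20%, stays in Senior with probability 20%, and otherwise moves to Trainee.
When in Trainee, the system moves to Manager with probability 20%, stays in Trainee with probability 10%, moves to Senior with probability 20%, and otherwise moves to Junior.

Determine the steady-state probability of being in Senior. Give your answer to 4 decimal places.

0.2481

Let the stationary distribution be π with π = πP and π_1 + π_2 + π_3 + π_4 = 1.
π_1 = 0.1·π_1 + 0.2·π_2 + 0.2·π_3 + 0.2·π_4
π_2 = 0.3·π_1 + 0.2·π_2 + 0.2·π_3 + 0.5·π_4
π_3 = 0.3·π_1 + 0.3·π_2 + 0.2·π_3 + 0.2·π_4
Solving with the normalization constraint gives π = (0.1818, 0.2994, 0.2481, 0.2707).
So the stationary probability of Senior is 0.2481.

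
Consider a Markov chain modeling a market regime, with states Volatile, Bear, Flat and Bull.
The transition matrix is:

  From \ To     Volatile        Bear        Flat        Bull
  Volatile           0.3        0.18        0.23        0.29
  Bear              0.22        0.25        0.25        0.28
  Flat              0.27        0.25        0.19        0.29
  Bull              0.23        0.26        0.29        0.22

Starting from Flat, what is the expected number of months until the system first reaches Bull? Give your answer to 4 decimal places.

3.4760

Let t(s) be the expected number of months to first reach Bull from state s, with t(Bull) = 0. Conditioning on the first month:
t(Volatile) = 1 + 0.3·t(Volatile) + 0.18·t(Bear) + 0.23·t(Flat)
t(Bear) = 1 + 0.22·t(Volatile) + 0.25·t(Bear) + 0.25·t(Flat)
t(Flat) = 1 + 0.27·t(Volatile) + 0.25·t(Bear) + 0.19·t(Flat)
Solving: t(Volatile) = 3.4735, t(Bear) = 3.5109, t(Flat) = 3.4760.
Expected months from Flat to Bull: 3.4760.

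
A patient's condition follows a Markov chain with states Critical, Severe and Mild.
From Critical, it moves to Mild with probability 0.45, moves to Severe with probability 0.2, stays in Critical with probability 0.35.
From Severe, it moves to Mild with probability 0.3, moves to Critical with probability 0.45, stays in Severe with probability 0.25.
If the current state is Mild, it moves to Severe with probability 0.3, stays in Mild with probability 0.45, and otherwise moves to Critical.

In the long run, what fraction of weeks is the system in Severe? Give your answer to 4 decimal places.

Let the stationary distribution be π with π = πP and π_1 + π_2 + π_3 = 1.
π_1 = 0.35·π_1 + 0.45·π_2 + 0.25·π_3
π_2 = 0.2·π_1 + 0.25·π_2 + 0.3·π_3
Solving with the normalization constraint gives π = (0.3342, 0.2539, 0.4119).
So the stationary probability of Severe is 0.2539.

0.2539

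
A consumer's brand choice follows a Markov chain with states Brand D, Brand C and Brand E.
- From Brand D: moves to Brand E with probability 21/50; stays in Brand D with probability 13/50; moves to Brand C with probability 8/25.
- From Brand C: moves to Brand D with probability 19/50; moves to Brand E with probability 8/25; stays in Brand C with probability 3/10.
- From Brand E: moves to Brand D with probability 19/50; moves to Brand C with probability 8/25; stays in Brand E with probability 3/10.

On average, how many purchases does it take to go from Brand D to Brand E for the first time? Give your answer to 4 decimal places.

Let t(s) be the expected number of purchases to first reach Brand E from state s, with t(Brand E) = 0. Conditioning on the first purchase:
t(Brand D) = 1 + 0.26·t(Brand D) + 0.32·t(Brand C)
t(Brand C) = 1 + 0.38·t(Brand D) + 0.3·t(Brand C)
Solving: t(Brand D) = 2.5732, t(Brand C) = 2.8254.
Expected purchases from Brand D to Brand E: 2.5732.

2.5732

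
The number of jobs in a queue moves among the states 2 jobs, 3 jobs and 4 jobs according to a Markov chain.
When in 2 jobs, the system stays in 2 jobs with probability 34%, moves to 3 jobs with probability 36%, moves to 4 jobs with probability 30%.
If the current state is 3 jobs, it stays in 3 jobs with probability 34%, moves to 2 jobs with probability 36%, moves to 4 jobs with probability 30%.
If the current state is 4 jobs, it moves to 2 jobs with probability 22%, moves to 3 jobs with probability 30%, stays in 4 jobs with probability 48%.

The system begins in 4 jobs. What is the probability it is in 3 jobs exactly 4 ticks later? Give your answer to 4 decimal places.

Propagate the distribution vector 4 ticks from 4 jobs.
After 0 ticks: (0.0000, 0.0000, 1.0000)
After 1 tick: (0.2200, 0.3000, 0.4800)
After 2 ticks: (0.2884, 0.3252, 0.3864)
After 3 ticks: (0.3001, 0.3303, 0.3696)
After 4 ticks: (0.3023, 0.3312, 0.3665)
P(in 3 jobs after 4 ticks) = 0.3312

0.3312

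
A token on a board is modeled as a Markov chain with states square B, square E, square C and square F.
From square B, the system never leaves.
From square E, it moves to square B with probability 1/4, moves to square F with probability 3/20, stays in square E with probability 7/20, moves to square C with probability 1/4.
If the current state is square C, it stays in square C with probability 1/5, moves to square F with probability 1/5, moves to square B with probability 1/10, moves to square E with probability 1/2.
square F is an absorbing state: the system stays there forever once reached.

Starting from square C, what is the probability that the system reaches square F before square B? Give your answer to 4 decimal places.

Let h(s) be the probability of absorption at square F starting from transient state s. Then h(square F) = 1 and h(square B) = 0. By first-step analysis:
h(square E) = 0.25·0 + 0.35·h(square E) + 0.25·h(square C) + 0.15·1
h(square C) = 0.1·0 + 0.5·h(square E) + 0.2·h(square C) + 0.2·1
Solving: h(square E) = 0.4304, h(square C) = 0.5190.
Starting from square C, the probability is 0.5190.

0.5190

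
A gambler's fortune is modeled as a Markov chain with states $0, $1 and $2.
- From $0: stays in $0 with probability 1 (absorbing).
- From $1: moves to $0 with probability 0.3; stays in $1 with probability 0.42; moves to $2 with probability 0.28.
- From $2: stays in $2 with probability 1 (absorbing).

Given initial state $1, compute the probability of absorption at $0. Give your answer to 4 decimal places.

Let h(s) be the probability of absorption at $0 starting from transient state s. Then h($0) = 1 and h($2) = 0. By first-step analysis:
h($1) = 0.3·1 + 0.42·h($1) + 0.28·0
Solving: h($1) = 0.5172.
Starting from $1, the probability is 0.5172.

0.5172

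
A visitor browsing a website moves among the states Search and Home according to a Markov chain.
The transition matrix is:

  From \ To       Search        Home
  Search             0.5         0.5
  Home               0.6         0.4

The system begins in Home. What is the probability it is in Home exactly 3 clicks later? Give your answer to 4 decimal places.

0.4540

Propagate the distribution vector 3 clicks from Home.
After 0 clicks: (0.0000, 1.0000)
After 1 click: (0.6000, 0.4000)
After 2 clicks: (0.5400, 0.4600)
After 3 clicks: (0.5460, 0.4540)
P(in Home after 3 clicks) = 0.4540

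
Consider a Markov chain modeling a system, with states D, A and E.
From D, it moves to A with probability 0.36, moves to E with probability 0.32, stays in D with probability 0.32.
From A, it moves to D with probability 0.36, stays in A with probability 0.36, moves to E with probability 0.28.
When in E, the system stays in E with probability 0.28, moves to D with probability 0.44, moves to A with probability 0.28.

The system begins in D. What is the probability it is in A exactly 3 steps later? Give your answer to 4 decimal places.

0.3366

Propagate the distribution vector 3 steps from D.
After 0 steps: (1.0000, 0.0000, 0.0000)
After 1 step: (0.3200, 0.3600, 0.3200)
After 2 steps: (0.3728, 0.3344, 0.2928)
After 3 steps: (0.3685, 0.3366, 0.2949)
P(in A after 3 steps) = 0.3366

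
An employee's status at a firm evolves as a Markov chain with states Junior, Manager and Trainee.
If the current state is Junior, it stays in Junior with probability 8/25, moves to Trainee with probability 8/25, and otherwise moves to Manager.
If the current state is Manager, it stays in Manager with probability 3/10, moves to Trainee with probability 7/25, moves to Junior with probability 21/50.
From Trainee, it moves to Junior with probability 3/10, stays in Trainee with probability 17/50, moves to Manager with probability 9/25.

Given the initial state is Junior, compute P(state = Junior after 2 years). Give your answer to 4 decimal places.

0.3496

Sum over the intermediate state after 1 year:
P = P(Junior→Junior)·P(Junior→Junior) + P(Junior→Manager)·P(Manager→Junior) + P(Junior→Trainee)·P(Trainee→Junior)
  = 0.32×0.32 + 0.36×0.42 + 0.32×0.3
  = 0.1024 + 0.1512 + 0.0960 = 0.3496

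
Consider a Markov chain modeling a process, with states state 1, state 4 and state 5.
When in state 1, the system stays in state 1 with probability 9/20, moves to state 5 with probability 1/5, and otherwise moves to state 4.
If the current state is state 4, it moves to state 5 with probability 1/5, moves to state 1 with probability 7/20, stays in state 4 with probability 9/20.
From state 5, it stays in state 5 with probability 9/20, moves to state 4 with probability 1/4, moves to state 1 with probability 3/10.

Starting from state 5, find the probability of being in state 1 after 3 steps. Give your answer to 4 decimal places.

Propagate the distribution vector 3 steps from state 5.
After 0 steps: (0.0000, 0.0000, 1.0000)
After 1 step: (0.3000, 0.2500, 0.4500)
After 2 steps: (0.3575, 0.3300, 0.3125)
After 3 steps: (0.3701, 0.3518, 0.2781)
P(in state 1 after 3 steps) = 0.3701

0.3701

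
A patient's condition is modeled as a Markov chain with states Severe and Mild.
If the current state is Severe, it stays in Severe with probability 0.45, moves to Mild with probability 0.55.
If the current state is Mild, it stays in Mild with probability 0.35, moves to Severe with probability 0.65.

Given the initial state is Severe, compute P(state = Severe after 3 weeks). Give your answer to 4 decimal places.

0.5380

Propagate the distribution vector 3 weeks from Severe.
After 0 weeks: (1.0000, 0.0000)
After 1 week: (0.4500, 0.5500)
After 2 weeks: (0.5600, 0.4400)
After 3 weeks: (0.5380, 0.4620)
P(in Severe after 3 weeks) = 0.5380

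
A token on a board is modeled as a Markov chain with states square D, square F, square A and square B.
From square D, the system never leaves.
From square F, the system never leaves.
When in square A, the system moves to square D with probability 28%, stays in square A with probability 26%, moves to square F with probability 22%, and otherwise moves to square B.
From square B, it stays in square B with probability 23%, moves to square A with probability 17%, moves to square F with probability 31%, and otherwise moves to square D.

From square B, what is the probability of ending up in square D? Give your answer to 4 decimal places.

Let h(s) be the probability of absorption at square D starting from transient state s. Then h(square D) = 1 and h(square F) = 0. By first-step analysis:
h(square A) = 0.28·1 + 0.22·0 + 0.26·h(square A) + 0.24·h(square B)
h(square B) = 0.29·1 + 0.31·0 + 0.17·h(square A) + 0.23·h(square B)
Solving: h(square A) = 0.5391, h(square B) = 0.4957.
Starting from square B, the probability is 0.4957.

0.4957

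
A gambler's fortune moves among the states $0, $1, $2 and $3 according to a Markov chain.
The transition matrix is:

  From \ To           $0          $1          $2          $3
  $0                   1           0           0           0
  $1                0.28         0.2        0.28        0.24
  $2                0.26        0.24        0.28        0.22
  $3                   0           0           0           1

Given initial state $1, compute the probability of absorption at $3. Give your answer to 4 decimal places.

0.4607

Let h(s) be the probability of absorption at $3 starting from transient state s. Then h($3) = 1 and h($0) = 0. By first-step analysis:
h($1) = 0.28·0 + 0.2·h($1) + 0.28·h($2) + 0.24·1
h($2) = 0.26·0 + 0.24·h($1) + 0.28·h($2) + 0.22·1
Solving: h($1) = 0.4607, h($2) = 0.4591.
Starting from $1, the probability is 0.4607.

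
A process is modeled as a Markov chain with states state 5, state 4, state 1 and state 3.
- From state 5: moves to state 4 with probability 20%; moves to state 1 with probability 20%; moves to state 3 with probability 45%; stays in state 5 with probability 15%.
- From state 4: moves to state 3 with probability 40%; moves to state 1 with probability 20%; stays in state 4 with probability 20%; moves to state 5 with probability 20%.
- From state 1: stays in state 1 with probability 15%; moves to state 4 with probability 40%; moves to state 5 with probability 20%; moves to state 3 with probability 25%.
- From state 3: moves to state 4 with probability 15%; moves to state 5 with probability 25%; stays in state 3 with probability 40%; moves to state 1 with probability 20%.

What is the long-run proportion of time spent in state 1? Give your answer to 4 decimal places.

Let the stationary distribution be π with π = πP and π_1 + π_2 + π_3 + π_4 = 1.
π_1 = 0.15·π_1 + 0.2·π_2 + 0.2·π_3 + 0.25·π_4
π_2 = 0.2·π_1 + 0.2·π_2 + 0.4·π_3 + 0.15·π_4
π_3 = 0.2·π_1 + 0.2·π_2 + 0.15·π_3 + 0.2·π_4
Solving with the normalization constraint gives π = (0.2087, 0.2190, 0.1905, 0.3819).
So the stationary probability of state 1 is 0.1905.

0.1905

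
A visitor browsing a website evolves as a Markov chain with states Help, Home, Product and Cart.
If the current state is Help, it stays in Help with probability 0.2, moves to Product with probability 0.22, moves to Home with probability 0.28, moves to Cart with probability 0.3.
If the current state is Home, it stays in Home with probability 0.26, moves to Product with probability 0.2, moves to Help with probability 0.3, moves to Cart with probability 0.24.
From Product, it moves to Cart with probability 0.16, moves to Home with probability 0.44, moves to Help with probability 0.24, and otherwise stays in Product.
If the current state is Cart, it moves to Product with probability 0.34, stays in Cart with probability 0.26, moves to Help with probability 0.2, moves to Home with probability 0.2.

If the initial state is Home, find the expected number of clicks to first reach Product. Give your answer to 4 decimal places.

Let t(s) be the expected number of clicks to first reach Product from state s, with t(Product) = 0. Conditioning on the first click:
t(Help) = 1 + 0.2·t(Help) + 0.28·t(Home) + 0.3·t(Cart)
t(Home) = 1 + 0.3·t(Help) + 0.26·t(Home) + 0.24·t(Cart)
t(Cart) = 1 + 0.2·t(Help) + 0.2·t(Home) + 0.26·t(Cart)
Solving: t(Help) = 4.0355, t(Home) = 4.1425, t(Cart) = 3.5616.
Expected clicks from Home to Product: 4.1425.

4.1425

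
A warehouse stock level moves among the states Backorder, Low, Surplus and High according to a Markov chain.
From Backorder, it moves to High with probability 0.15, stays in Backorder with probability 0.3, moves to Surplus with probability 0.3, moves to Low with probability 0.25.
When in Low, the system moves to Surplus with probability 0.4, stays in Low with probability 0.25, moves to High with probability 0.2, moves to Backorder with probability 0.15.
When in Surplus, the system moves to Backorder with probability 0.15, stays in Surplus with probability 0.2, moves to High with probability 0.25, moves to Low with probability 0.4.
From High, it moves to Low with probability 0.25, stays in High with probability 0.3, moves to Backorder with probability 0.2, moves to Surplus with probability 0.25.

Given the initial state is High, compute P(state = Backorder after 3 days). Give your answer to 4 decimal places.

0.1909

Propagate the distribution vector 3 days from High.
After 0 days: (0.0000, 0.0000, 0.0000, 1.0000)
After 1 day: (0.2000, 0.2500, 0.2500, 0.3000)
After 2 days: (0.1950, 0.2875, 0.2850, 0.2325)
After 3 days: (0.1909, 0.2928, 0.2886, 0.2278)
P(in Backorder after 3 days) = 0.1909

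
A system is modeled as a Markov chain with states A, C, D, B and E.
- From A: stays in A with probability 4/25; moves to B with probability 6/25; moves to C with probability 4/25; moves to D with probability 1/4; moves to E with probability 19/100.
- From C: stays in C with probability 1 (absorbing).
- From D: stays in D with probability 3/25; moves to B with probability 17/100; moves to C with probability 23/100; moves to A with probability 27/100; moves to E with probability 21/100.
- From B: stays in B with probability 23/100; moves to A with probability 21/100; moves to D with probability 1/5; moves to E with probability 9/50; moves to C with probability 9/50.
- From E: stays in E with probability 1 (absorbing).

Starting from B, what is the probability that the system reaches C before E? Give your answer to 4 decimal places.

Let h(s) be the probability of absorption at C starting from transient state s. Then h(C) = 1 and h(E) = 0. By first-step analysis:
h(A) = 0.16·h(A) + 0.16·1 + 0.25·h(D) + 0.24·h(B) + 0.19·0
h(D) = 0.27·h(A) + 0.23·1 + 0.12·h(D) + 0.17·h(B) + 0.21·0
h(B) = 0.21·h(A) + 0.18·1 + 0.2·h(D) + 0.23·h(B) + 0.18·0
Solving: h(A) = 0.4828, h(D) = 0.5055, h(B) = 0.4967.
Starting from B, the probability is 0.4967.

0.4967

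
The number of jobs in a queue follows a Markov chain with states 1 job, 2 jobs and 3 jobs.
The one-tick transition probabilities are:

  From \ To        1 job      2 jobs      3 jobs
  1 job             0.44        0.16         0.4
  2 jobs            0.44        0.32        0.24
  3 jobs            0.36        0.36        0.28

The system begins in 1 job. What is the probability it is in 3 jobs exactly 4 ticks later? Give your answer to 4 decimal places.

Propagate the distribution vector 4 ticks from 1 job.
After 0 ticks: (1.0000, 0.0000, 0.0000)
After 1 tick: (0.4400, 0.1600, 0.4000)
After 2 ticks: (0.4080, 0.2656, 0.3264)
After 3 ticks: (0.4139, 0.2678, 0.3183)
After 4 ticks: (0.4145, 0.2665, 0.3190)
P(in 3 jobs after 4 ticks) = 0.3190

0.3190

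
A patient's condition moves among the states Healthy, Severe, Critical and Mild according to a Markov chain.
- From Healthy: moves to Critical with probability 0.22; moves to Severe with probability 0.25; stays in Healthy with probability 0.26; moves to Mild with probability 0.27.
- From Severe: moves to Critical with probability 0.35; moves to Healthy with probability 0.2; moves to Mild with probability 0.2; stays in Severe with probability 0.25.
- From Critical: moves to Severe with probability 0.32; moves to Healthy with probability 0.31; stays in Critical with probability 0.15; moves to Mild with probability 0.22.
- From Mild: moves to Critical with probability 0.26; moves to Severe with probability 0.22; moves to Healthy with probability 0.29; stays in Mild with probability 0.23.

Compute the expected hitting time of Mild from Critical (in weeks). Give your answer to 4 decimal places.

4.3927

Let t(s) be the expected number of weeks to first reach Mild from state s, with t(Mild) = 0. Conditioning on the first week:
t(Healthy) = 1 + 0.26·t(Healthy) + 0.25·t(Severe) + 0.22·t(Critical)
t(Severe) = 1 + 0.2·t(Healthy) + 0.25·t(Severe) + 0.35·t(Critical)
t(Critical) = 1 + 0.31·t(Healthy) + 0.32·t(Severe) + 0.15·t(Critical)
Solving: t(Healthy) = 4.1765, t(Severe) = 4.4970, t(Critical) = 4.3927.
Expected weeks from Critical to Mild: 4.3927.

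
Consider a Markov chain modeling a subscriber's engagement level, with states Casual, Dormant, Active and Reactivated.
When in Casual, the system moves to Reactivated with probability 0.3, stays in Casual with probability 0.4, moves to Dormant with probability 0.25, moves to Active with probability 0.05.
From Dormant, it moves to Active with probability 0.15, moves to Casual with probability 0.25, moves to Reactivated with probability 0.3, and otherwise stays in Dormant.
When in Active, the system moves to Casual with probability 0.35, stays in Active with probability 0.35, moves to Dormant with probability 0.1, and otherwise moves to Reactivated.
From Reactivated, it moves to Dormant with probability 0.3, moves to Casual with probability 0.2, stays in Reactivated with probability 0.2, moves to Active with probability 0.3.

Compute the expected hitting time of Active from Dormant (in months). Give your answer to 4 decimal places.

6.1311

Let t(s) be the expected number of months to first reach Active from state s, with t(Active) = 0. Conditioning on the first month:
t(Casual) = 1 + 0.4·t(Casual) + 0.25·t(Dormant) + 0.3·t(Reactivated)
t(Dormant) = 1 + 0.25·t(Casual) + 0.3·t(Dormant) + 0.3·t(Reactivated)
t(Reactivated) = 1 + 0.2·t(Casual) + 0.3·t(Dormant) + 0.2·t(Reactivated)
Solving: t(Casual) = 6.8525, t(Dormant) = 6.1311, t(Reactivated) = 5.2623.
Expected months from Dormant to Active: 6.1311.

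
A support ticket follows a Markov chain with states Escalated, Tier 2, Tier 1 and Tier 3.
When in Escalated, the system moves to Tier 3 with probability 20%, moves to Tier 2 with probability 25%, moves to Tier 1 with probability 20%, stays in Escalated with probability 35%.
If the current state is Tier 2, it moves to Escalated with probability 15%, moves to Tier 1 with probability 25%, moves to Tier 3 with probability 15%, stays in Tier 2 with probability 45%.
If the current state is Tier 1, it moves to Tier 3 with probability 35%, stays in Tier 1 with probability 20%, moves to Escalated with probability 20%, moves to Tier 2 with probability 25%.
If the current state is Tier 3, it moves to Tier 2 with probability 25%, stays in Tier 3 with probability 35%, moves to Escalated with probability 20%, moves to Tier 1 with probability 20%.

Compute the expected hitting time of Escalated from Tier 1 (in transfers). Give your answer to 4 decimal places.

Let t(s) be the expected number of transfers to first reach Escalated from state s, with t(Escalated) = 0. Conditioning on the first transfer:
t(Tier 2) = 1 + 0.45·t(Tier 2) + 0.25·t(Tier 1) + 0.15·t(Tier 3)
t(Tier 1) = 1 + 0.25·t(Tier 2) + 0.2·t(Tier 1) + 0.35·t(Tier 3)
t(Tier 3) = 1 + 0.25·t(Tier 2) + 0.2·t(Tier 1) + 0.35·t(Tier 3)
Solving: t(Tier 2) = 5.7627, t(Tier 1) = 5.4237, t(Tier 3) = 5.4237.
Expected transfers from Tier 1 to Escalated: 5.4237.

5.4237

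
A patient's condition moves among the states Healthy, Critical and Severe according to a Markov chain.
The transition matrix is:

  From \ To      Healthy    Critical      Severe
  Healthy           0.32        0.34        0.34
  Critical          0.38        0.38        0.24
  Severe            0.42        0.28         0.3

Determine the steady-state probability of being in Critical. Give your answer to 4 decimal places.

0.3358

Let the stationary distribution be π with π = πP and π_1 + π_2 + π_3 = 1.
π_1 = 0.32·π_1 + 0.38·π_2 + 0.42·π_3
π_2 = 0.34·π_1 + 0.38·π_2 + 0.28·π_3
Solving with the normalization constraint gives π = (0.3696, 0.3358, 0.2946).
So the stationary probability of Critical is 0.3358.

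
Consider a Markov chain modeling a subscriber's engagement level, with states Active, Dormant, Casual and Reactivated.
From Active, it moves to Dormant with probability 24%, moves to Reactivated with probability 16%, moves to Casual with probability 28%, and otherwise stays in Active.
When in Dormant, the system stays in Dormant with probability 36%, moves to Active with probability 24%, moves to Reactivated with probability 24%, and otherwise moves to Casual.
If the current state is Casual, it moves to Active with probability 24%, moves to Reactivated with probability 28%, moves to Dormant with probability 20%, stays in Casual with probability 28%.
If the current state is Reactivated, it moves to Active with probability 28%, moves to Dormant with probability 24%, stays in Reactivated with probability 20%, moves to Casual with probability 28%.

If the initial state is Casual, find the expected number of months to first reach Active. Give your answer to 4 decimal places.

4.0000

Let t(s) be the expected number of months to first reach Active from state s, with t(Active) = 0. Conditioning on the first month:
t(Dormant) = 1 + 0.36·t(Dormant) + 0.16·t(Casual) + 0.24·t(Reactivated)
t(Casual) = 1 + 0.2·t(Dormant) + 0.28·t(Casual) + 0.28·t(Reactivated)
t(Reactivated) = 1 + 0.24·t(Dormant) + 0.28·t(Casual) + 0.2·t(Reactivated)
Solving: t(Dormant) = 4.0070, t(Casual) = 4.0000, t(Reactivated) = 3.8521.
Expected months from Casual to Active: 4.0000.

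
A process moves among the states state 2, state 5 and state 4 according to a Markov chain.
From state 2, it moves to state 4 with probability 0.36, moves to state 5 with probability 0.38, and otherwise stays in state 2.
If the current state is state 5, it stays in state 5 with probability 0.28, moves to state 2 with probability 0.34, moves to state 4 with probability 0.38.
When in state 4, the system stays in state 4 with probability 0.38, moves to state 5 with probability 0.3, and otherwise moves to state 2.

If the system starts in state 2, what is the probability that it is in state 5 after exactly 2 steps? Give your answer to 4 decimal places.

Sum over the intermediate state after 1 step:
P = P(state 2→state 2)·P(state 2→state 5) + P(state 2→state 5)·P(state 5→state 5) + P(state 2→state 4)·P(state 4→state 5)
  = 0.26×0.38 + 0.38×0.28 + 0.36×0.3
  = 0.0988 + 0.1064 + 0.1080 = 0.3132

0.3132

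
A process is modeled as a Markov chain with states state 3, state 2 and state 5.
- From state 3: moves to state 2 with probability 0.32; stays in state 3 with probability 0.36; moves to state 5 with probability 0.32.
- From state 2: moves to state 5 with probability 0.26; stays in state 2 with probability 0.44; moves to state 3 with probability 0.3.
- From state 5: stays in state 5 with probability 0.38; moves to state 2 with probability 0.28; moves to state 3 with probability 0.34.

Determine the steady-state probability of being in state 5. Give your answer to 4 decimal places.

Let the stationary distribution be π with π = πP and π_1 + π_2 + π_3 = 1.
π_1 = 0.36·π_1 + 0.3·π_2 + 0.34·π_3
π_2 = 0.32·π_1 + 0.44·π_2 + 0.28·π_3
Solving with the normalization constraint gives π = (0.3327, 0.3492, 0.3181).
So the stationary probability of state 5 is 0.3181.

0.3181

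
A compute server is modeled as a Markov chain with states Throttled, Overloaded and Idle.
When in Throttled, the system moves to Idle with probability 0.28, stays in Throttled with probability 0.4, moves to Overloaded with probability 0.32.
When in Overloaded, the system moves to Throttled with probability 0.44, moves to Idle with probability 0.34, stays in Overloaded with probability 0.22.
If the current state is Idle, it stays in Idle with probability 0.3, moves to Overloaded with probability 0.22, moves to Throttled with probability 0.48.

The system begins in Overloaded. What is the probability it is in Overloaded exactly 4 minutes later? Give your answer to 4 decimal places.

0.2635

Propagate the distribution vector 4 minutes from Overloaded.
After 0 minutes: (0.0000, 1.0000, 0.0000)
After 1 minute: (0.4400, 0.2200, 0.3400)
After 2 minutes: (0.4360, 0.2640, 0.3000)
After 3 minutes: (0.4346, 0.2636, 0.3018)
After 4 minutes: (0.4347, 0.2635, 0.3019)
P(in Overloaded after 4 minutes) = 0.2635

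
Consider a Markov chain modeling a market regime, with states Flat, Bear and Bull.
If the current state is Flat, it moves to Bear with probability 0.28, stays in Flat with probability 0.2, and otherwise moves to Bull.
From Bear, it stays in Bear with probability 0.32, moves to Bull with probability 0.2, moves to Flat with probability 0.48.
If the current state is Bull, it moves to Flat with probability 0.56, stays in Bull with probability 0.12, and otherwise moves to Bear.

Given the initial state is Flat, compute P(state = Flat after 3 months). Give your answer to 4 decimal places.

0.3674

Propagate the distribution vector 3 months from Flat.
After 0 months: (1.0000, 0.0000, 0.0000)
After 1 month: (0.2000, 0.2800, 0.5200)
After 2 months: (0.4656, 0.3120, 0.2224)
After 3 months: (0.3674, 0.3014, 0.3312)
P(in Flat after 3 months) = 0.3674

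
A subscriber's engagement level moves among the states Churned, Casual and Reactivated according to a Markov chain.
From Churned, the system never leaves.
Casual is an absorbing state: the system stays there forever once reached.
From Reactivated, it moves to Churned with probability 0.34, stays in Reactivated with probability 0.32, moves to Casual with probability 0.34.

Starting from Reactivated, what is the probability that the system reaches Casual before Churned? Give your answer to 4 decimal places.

Let h(s) be the probability of absorption at Casual starting from transient state s. Then h(Casual) = 1 and h(Churned) = 0. By first-step analysis:
h(Reactivated) = 0.34·0 + 0.34·1 + 0.32·h(Reactivated)
Solving: h(Reactivated) = 0.5000.
Starting from Reactivated, the probability is 0.5000.

0.5000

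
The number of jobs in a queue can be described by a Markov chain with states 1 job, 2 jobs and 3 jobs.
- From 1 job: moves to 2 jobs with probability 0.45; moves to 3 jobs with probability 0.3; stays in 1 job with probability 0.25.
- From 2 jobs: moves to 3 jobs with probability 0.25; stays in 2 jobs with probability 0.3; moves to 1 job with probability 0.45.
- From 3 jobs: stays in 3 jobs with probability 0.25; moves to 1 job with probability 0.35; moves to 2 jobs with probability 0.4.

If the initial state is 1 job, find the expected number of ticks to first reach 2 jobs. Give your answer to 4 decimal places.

2.2951

Let t(s) be the expected number of ticks to first reach 2 jobs from state s, with t(2 jobs) = 0. Conditioning on the first tick:
t(1 job) = 1 + 0.25·t(1 job) + 0.3·t(3 jobs)
t(3 jobs) = 1 + 0.35·t(1 job) + 0.25·t(3 jobs)
Solving: t(1 job) = 2.2951, t(3 jobs) = 2.4044.
Expected ticks from 1 job to 2 jobs: 2.2951.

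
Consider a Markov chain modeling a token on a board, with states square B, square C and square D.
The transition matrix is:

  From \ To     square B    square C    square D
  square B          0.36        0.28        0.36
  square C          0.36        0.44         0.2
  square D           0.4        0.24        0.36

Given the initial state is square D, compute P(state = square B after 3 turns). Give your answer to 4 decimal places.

Propagate the distribution vector 3 turns from square D.
After 0 turns: (0.0000, 0.0000, 1.0000)
After 1 turn: (0.4000, 0.2400, 0.3600)
After 2 turns: (0.3744, 0.3040, 0.3216)
After 3 turns: (0.3729, 0.3158, 0.3114)
P(in square B after 3 turns) = 0.3729

0.3729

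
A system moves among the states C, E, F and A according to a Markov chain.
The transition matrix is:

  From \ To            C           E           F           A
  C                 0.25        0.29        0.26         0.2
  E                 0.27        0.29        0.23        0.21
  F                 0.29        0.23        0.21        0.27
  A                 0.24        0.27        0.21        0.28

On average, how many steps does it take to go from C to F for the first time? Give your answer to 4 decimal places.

4.1596

Let t(s) be the expected number of steps to first reach F from state s, with t(F) = 0. Conditioning on the first step:
t(C) = 1 + 0.25·t(C) + 0.29·t(E) + 0.2·t(A)
t(E) = 1 + 0.27·t(C) + 0.29·t(E) + 0.21·t(A)
t(A) = 1 + 0.24·t(C) + 0.27·t(E) + 0.28·t(A)
Solving: t(C) = 4.1596, t(E) = 4.2866, t(A) = 4.3829.
Expected steps from C to F: 4.1596.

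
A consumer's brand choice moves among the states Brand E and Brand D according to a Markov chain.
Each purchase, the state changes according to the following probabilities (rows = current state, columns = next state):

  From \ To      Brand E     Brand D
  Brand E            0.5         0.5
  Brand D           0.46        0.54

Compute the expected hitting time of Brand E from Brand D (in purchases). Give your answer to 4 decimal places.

Let t(s) be the expected number of purchases to first reach Brand E from state s, with t(Brand E) = 0. Conditioning on the first purchase:
t(Brand D) = 1 + 0.54·t(Brand D)
Solving: t(Brand D) = 2.1739.
Expected purchases from Brand D to Brand E: 2.1739.

2.1739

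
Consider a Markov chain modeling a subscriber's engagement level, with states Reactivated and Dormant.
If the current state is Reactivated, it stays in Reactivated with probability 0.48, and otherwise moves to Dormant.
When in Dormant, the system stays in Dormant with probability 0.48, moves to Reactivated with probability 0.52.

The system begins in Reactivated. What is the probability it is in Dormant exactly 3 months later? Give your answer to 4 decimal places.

Propagate the distribution vector 3 months from Reactivated.
After 0 months: (1.0000, 0.0000)
After 1 month: (0.4800, 0.5200)
After 2 months: (0.5008, 0.4992)
After 3 months: (0.5000, 0.5000)
P(in Dormant after 3 months) = 0.5000

0.5000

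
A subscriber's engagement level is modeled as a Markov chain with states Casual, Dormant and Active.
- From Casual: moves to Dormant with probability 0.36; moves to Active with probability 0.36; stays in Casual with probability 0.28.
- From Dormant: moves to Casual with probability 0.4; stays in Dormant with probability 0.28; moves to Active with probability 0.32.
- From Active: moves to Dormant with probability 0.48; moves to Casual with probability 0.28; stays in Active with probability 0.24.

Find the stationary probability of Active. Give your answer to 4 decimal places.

0.3083

Let the stationary distribution be π with π = πP and π_1 + π_2 + π_3 = 1.
π_1 = 0.28·π_1 + 0.4·π_2 + 0.28·π_3
π_2 = 0.36·π_1 + 0.28·π_2 + 0.48·π_3
Solving with the normalization constraint gives π = (0.3241, 0.3676, 0.3083).
So the stationary probability of Active is 0.3083.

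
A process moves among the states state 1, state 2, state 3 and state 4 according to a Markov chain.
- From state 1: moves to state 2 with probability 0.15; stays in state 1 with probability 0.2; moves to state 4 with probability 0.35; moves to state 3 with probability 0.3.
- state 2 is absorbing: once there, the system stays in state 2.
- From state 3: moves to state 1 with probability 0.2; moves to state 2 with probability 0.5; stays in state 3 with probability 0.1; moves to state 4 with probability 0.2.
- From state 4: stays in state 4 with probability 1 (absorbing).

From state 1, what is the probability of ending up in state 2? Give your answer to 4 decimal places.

0.4318

Let h(s) be the probability of absorption at state 2 starting from transient state s. Then h(state 2) = 1 and h(state 4) = 0. By first-step analysis:
h(state 1) = 0.2·h(state 1) + 0.15·1 + 0.3·h(state 3) + 0.35·0
h(state 3) = 0.2·h(state 1) + 0.5·1 + 0.1·h(state 3) + 0.2·0
Solving: h(state 1) = 0.4318, h(state 3) = 0.6515.
Starting from state 1, the probability is 0.4318.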